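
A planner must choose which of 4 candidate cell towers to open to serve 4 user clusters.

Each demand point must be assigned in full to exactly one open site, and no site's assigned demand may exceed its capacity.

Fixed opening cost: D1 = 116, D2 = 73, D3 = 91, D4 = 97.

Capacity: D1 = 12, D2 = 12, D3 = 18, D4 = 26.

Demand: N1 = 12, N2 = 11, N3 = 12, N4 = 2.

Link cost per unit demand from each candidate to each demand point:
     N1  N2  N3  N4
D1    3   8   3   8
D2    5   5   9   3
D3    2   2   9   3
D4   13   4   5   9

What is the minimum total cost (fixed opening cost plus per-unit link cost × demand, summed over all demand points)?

322

Open {D3, D4}; cheapest assignment that respects the capacities:
  D3 (cap 18, load 14): N1, N4 — cost 12×2 + 2×3 = 30
  D4 (cap 26, load 23): N2, N3 — cost 11×4 + 12×5 = 104
  Shipping 134, fixed 188 → total 322.
  Any other capacity-feasible assignment to {D3, D4} ships for at least 134.
Compare {D2, D4}: its best feasible assignment gives total 352.
Compare {D1, D4}: its best feasible assignment gives total 371.
Every other set of open sites that can feasibly serve all demand totals ≥ 352 even under its best assignment. Minimum: 322.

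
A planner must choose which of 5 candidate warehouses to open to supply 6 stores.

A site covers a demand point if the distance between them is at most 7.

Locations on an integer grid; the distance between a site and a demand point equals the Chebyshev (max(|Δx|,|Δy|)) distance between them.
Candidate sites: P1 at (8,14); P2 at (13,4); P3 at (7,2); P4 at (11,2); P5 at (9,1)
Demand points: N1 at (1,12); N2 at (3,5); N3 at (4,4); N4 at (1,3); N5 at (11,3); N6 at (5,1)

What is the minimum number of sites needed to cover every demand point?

Coverage sets (demand points within 7 of each site):
  P1: {N1}
  P2: {N5}
  P3: {N2, N3, N4, N5, N6}
  P4: {N3, N5, N6}
  P5: {N2, N3, N5, N6}
No single site covers all 6 demand points.
But {P1, P3} covers everything, so the minimum is 2.

2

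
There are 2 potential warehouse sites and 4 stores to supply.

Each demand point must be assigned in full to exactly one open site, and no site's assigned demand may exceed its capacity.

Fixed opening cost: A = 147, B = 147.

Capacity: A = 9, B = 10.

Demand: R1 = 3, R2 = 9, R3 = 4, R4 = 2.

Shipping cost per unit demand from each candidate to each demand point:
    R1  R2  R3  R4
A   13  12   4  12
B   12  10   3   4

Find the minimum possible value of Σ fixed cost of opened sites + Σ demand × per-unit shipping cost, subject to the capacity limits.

458

Open {A, B}; cheapest assignment that respects the capacities:
  A (cap 9, load 9): R2 — cost 9×12 = 108
  B (cap 10, load 9): R1, R3, R4 — cost 3×12 + 4×3 + 2×4 = 56
  Shipping 164, fixed 294 → total 458.
  Any other capacity-feasible assignment to {A, B} ships for at least 164.
Total demand is 18 and no other set of sites has combined capacity ≥ 18, so {A, B} is the only feasible choice of open sites. Minimum: 458.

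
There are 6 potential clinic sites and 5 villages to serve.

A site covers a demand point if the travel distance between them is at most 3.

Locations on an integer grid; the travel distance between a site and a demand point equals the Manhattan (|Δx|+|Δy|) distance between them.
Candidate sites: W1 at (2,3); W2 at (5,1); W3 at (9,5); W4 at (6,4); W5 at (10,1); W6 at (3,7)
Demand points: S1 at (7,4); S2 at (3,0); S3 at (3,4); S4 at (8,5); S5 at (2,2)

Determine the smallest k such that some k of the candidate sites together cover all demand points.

3

Coverage sets (demand points within 3 of each site):
  W1: {S3, S5}
  W2: {S2}
  W3: {S1, S4}
  W4: {S1, S3, S4}
  W5: {}
  W6: {S3}
No 2 sites suffice: every size-2 union leaves at least one demand point uncovered.
But {W1, W2, W3} covers everything, so the minimum is 3.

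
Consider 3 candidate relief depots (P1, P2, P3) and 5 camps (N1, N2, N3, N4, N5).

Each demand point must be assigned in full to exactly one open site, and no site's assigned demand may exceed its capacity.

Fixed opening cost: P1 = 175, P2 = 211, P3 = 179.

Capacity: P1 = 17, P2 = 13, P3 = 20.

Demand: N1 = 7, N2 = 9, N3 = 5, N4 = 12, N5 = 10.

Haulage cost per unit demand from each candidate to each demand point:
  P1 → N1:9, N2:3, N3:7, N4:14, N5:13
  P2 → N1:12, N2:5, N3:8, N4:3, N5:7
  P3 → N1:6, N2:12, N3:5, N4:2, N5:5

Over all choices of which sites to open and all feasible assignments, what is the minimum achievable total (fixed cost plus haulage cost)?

Open {P1, P2, P3}; cheapest assignment that respects the capacities:
  P1 (cap 17, load 14): N2, N3 — cost 9×3 + 5×7 = 62
  P2 (cap 13, load 12): N4 — cost 12×3 = 36
  P3 (cap 20, load 17): N1, N5 — cost 7×6 + 10×5 = 92
  Shipping 190, fixed 565 → total 755.
  Any other capacity-feasible assignment to {P1, P2, P3} ships for at least 190.
Total demand is 43 and no other set of sites has combined capacity ≥ 43, so {P1, P2, P3} is the only feasible choice of open sites. Minimum: 755.

755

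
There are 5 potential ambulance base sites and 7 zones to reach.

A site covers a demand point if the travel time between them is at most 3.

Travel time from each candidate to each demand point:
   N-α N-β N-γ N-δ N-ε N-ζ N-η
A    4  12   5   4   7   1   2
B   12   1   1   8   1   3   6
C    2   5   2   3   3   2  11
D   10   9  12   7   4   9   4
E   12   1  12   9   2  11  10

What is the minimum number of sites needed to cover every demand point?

3

Coverage sets (demand points within 3 of each site):
  A: {N-ζ, N-η}
  B: {N-β, N-γ, N-ε, N-ζ}
  C: {N-α, N-γ, N-δ, N-ε, N-ζ}
  D: {}
  E: {N-β, N-ε}
No 2 sites suffice: every size-2 union leaves at least one demand point uncovered.
But {A, B, C} covers everything, so the minimum is 3.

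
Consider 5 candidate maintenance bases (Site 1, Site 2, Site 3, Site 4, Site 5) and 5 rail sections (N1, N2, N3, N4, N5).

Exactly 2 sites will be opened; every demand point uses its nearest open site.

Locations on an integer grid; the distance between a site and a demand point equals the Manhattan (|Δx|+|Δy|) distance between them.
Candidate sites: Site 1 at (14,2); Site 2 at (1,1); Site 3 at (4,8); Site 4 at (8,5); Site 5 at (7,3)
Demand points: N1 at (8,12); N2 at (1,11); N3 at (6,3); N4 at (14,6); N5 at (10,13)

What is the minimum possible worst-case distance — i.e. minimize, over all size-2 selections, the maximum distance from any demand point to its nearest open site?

10

Open {Site 2, Site 4}.
  Farthest demand point is N2 at distance 10 (to Site 2); all others are ≤ 10.
With {Site 3, Site 4} the worst case is 10.
With {Site 1, Site 3} the worst case is 11.
No size-2 selection achieves below 10.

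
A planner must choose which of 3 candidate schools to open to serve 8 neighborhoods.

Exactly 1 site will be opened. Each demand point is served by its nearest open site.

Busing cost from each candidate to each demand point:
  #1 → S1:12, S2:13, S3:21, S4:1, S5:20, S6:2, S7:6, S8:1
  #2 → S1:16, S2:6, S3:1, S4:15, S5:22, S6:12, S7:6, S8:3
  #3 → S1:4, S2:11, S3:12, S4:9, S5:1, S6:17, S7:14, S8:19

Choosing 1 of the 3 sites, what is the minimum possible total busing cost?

76

Open {#1}.
  S1→#1 12, S2→#1 13, S3→#1 21, S4→#1 1, S5→#1 20, S6→#1 2, S7→#1 6, S8→#1 1  ⇒ total 76.
Compare {#2}: total 81.
Compare {#3}: total 87.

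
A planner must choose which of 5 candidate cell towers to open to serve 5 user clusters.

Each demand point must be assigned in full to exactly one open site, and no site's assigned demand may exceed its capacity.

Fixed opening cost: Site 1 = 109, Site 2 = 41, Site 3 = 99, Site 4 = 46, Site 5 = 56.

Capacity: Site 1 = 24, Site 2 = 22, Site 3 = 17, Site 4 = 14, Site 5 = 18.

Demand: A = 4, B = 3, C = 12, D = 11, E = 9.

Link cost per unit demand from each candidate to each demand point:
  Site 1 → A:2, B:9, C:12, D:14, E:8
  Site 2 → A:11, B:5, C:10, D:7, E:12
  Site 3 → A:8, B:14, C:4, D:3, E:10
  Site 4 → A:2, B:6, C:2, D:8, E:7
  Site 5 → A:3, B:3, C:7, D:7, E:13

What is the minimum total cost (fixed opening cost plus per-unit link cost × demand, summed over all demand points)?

Open {Site 2, Site 4, Site 5}; cheapest assignment that respects the capacities:
  Site 2 (cap 22, load 20): D, E — cost 11×7 + 9×12 = 185
  Site 4 (cap 14, load 12): C — cost 12×2 = 24
  Site 5 (cap 18, load 7): A, B — cost 4×3 + 3×3 = 21
  Shipping 230, fixed 143 → total 373.
  Any other capacity-feasible assignment to {Site 2, Site 4, Site 5} ships for at least 230.
Compare {Site 1, Site 2, Site 4}: its best feasible assignment gives total 392.
Compare {Site 3, Site 4, Site 5}: its best feasible assignment gives total 396.
Every other set of open sites that can feasibly serve all demand totals ≥ 392 even under its best assignment. Minimum: 373.

373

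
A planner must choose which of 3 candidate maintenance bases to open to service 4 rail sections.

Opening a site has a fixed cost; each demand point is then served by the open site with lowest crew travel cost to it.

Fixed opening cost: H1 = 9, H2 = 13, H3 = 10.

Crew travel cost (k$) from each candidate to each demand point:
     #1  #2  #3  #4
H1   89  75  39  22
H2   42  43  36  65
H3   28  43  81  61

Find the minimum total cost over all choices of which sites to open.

Open {H1, H3}: assign each demand point to its cheapest open site.
  #1→H3 28, #2→H3 43, #3→H1 39, #4→H1 22
  crew travel cost 132, fixed 19 → total 151.
Compare {H1, H2, H3}: crew travel cost 129 + fixed 32 = 161.
Compare {H1, H2}: crew travel cost 143 + fixed 22 = 165.
Compare {H2, H3}: crew travel cost 168 + fixed 23 = 191.
All other subsets cost ≥ 161. Minimum total cost: 151.

151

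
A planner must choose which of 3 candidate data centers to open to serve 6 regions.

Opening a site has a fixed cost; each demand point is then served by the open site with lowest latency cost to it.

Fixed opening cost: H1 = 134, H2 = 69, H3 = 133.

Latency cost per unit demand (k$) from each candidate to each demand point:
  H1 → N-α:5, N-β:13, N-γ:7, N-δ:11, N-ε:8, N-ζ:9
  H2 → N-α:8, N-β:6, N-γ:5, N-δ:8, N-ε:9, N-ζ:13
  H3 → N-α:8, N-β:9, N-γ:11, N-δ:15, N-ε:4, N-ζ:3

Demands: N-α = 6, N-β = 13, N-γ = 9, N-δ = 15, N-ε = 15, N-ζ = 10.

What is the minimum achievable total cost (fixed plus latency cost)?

Open {H2, H3}: assign each demand point to its cheapest open site.
  N-α→H2 6×8=48, N-β→H2 13×6=78, N-γ→H2 9×5=45, N-δ→H2 15×8=120, N-ε→H3 15×4=60, N-ζ→H3 10×3=30
  latency cost 381, fixed 202 → total 583.
Compare {H2}: latency cost 556 + fixed 69 = 625.
Compare {H1, H2}: latency cost 483 + fixed 203 = 686.
Compare {H1, H2, H3}: latency cost 363 + fixed 336 = 699.
All other subsets cost ≥ 625. Minimum total cost: 583.

583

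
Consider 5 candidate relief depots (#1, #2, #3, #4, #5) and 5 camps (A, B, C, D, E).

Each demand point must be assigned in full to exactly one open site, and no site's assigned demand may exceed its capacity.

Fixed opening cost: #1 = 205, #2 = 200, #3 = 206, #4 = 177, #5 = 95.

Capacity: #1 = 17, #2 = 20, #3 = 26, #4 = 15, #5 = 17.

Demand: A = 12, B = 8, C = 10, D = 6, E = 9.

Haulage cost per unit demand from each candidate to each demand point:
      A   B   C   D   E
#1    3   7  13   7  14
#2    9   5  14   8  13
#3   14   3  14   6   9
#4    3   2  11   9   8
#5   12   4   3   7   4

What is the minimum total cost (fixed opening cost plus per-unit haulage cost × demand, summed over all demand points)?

Open {#3, #4, #5}; cheapest assignment that respects the capacities:
  #3 (cap 26, load 23): B, D, E — cost 8×3 + 6×6 + 9×9 = 141
  #4 (cap 15, load 12): A — cost 12×3 = 36
  #5 (cap 17, load 10): C — cost 10×3 = 30
  Shipping 207, fixed 478 → total 685.
  Any other capacity-feasible assignment to {#3, #4, #5} ships for at least 207.
Compare {#1, #3, #5}: its best feasible assignment gives total 713.
Compare {#2, #4, #5}: its best feasible assignment gives total 737.
Every other set of open sites that can feasibly serve all demand totals ≥ 713 even under its best assignment. Minimum: 685.

685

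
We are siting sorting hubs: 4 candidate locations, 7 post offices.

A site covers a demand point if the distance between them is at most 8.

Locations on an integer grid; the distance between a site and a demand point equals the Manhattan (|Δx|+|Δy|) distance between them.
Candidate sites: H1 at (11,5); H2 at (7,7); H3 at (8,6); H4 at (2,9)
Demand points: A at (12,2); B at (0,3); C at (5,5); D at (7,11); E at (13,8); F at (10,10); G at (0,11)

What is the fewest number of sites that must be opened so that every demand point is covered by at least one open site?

Coverage sets (demand points within 8 of each site):
  H1: {A, C, E, F}
  H2: {C, D, E, F}
  H3: {A, C, D, E, F}
  H4: {B, C, D, G}
No single site covers all 7 demand points.
But {H1, H4} covers everything, so the minimum is 2.

2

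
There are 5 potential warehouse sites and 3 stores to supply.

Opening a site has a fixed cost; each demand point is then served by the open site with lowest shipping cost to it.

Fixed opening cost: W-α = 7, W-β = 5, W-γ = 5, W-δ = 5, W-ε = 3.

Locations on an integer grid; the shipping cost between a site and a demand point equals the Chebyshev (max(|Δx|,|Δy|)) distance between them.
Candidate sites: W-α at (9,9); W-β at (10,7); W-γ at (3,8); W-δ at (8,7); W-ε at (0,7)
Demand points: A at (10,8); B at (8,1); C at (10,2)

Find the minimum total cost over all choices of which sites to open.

17

Open {W-β}: assign each demand point to its cheapest open site.
  A→W-β 1, B→W-β 6, C→W-β 5
  shipping cost 12, fixed 5 → total 17.
Compare {W-δ}: shipping cost 13 + fixed 5 = 18.
Compare {W-β, W-ε}: shipping cost 12 + fixed 8 = 20.
Compare {W-δ, W-ε}: shipping cost 13 + fixed 8 = 21.
All other subsets cost ≥ 18. Minimum total cost: 17.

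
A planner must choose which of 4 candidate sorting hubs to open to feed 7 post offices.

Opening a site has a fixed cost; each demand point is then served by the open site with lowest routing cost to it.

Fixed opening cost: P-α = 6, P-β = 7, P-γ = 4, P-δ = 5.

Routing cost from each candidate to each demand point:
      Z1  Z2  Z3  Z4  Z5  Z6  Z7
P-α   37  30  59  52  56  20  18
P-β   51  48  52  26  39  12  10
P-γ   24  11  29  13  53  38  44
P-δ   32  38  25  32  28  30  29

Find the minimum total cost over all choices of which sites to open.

139

Open {P-β, P-γ, P-δ}: assign each demand point to its cheapest open site.
  Z1→P-γ 24, Z2→P-γ 11, Z3→P-δ 25, Z4→P-γ 13, Z5→P-δ 28, Z6→P-β 12, Z7→P-β 10
  routing cost 123, fixed 16 → total 139.
Compare {P-α, P-β, P-γ, P-δ}: routing cost 123 + fixed 22 = 145.
Compare {P-β, P-γ}: routing cost 138 + fixed 11 = 149.
Compare {P-α, P-γ, P-δ}: routing cost 139 + fixed 15 = 154.
All other subsets cost ≥ 145. Minimum total cost: 139.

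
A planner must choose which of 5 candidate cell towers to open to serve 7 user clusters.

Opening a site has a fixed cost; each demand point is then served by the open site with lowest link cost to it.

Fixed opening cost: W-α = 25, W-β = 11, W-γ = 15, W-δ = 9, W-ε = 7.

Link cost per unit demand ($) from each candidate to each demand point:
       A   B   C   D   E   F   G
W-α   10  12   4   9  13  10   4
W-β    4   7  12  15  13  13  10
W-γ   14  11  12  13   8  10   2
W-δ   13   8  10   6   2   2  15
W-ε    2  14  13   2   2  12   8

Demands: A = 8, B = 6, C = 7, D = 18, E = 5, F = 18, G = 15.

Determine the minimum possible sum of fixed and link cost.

Open {W-α, W-γ, W-δ, W-ε}: assign each demand point to its cheapest open site.
  A→W-ε 8×2=16, B→W-δ 6×8=48, C→W-α 7×4=28, D→W-ε 18×2=36, E→W-δ 5×2=10, F→W-δ 18×2=36, G→W-γ 15×2=30
  link cost 204, fixed 56 → total 260.
Compare {W-α, W-β, W-γ, W-δ, W-ε}: link cost 198 + fixed 67 = 265.
Compare {W-α, W-δ, W-ε}: link cost 234 + fixed 41 = 275.
Compare {W-γ, W-δ, W-ε}: link cost 246 + fixed 31 = 277.
All other subsets cost ≥ 265. Minimum total cost: 260.

260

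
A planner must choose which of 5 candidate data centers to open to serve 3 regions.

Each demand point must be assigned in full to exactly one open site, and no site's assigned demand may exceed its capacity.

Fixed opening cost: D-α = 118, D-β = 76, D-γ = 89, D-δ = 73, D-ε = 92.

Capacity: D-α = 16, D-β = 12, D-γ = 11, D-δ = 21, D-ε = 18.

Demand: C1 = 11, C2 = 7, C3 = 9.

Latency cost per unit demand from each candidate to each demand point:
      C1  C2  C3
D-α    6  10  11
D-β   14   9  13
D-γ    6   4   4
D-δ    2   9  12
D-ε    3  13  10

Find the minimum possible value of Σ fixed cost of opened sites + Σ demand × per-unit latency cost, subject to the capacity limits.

283

Open {D-γ, D-δ}; cheapest assignment that respects the capacities:
  D-γ (cap 11, load 9): C3 — cost 9×4 = 36
  D-δ (cap 21, load 18): C1, C2 — cost 11×2 + 7×9 = 85
  Shipping 121, fixed 162 → total 283.
  Any other capacity-feasible assignment to {D-γ, D-δ} ships for at least 121.
Compare {D-δ, D-ε}: its best feasible assignment gives total 340.
Compare {D-γ, D-ε}: its best feasible assignment gives total 341.
Every other set of open sites that can feasibly serve all demand totals ≥ 340 even under its best assignment. Minimum: 283.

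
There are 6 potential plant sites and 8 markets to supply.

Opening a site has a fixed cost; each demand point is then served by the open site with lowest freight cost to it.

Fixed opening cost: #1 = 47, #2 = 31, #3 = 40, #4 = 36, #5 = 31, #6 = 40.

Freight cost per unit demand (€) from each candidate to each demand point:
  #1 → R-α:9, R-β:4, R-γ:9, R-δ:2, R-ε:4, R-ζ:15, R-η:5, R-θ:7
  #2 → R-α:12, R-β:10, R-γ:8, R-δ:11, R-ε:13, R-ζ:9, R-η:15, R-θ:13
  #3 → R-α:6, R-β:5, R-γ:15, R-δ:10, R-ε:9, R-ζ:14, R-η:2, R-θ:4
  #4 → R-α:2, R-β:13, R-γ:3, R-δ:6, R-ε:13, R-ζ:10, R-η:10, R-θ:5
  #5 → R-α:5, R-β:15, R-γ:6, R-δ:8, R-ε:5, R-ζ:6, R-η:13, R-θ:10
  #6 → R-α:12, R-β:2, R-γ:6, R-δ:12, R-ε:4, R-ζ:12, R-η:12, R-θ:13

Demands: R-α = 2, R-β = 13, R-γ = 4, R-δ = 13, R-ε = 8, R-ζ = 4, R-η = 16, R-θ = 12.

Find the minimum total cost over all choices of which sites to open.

366

Open {#1, #3, #5}: assign each demand point to its cheapest open site.
  R-α→#5 2×5=10, R-β→#1 13×4=52, R-γ→#5 4×6=24, R-δ→#1 13×2=26, R-ε→#1 8×4=32, R-ζ→#5 4×6=24, R-η→#3 16×2=32, R-θ→#3 12×4=48
  freight cost 248, fixed 118 → total 366.
Compare {#1, #3, #4}: freight cost 246 + fixed 123 = 369.
Compare {#1, #3, #6}: freight cost 248 + fixed 127 = 375.
Compare {#1, #3, #5, #6}: freight cost 222 + fixed 158 = 380.
All other subsets cost ≥ 369. Minimum total cost: 366.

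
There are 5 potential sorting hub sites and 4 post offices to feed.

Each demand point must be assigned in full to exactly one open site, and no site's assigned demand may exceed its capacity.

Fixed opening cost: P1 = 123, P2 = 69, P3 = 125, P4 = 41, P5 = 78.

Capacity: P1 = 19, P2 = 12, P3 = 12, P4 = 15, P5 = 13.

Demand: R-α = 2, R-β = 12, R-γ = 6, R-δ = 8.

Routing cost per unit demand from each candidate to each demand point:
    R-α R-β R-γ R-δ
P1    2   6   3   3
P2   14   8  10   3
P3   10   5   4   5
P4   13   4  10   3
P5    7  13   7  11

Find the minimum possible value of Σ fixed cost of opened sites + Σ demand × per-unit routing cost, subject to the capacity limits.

Open {P1, P4}; cheapest assignment that respects the capacities:
  P1 (cap 19, load 16): R-α, R-γ, R-δ — cost 2×2 + 6×3 + 8×3 = 46
  P4 (cap 15, load 12): R-β — cost 12×4 = 48
  Shipping 94, fixed 164 → total 258.
  Any other capacity-feasible assignment to {P1, P4} ships for at least 94.
Compare {P2, P4, P5}: its best feasible assignment gives total 316.
Compare {P1, P2, P4}: its best feasible assignment gives total 327.
Every other set of open sites that can feasibly serve all demand totals ≥ 316 even under its best assignment. Minimum: 258.

258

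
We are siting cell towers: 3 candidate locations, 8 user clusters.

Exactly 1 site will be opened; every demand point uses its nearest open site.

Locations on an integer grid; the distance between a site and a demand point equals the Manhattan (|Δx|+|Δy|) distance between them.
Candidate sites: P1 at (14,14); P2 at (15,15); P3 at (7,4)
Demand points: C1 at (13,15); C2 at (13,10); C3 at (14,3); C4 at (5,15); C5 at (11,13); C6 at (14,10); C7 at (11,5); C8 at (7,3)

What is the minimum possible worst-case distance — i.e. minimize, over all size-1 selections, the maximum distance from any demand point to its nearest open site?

17

Open {P3}.
  Farthest demand point is C1 at distance 17 (to P3); all others are ≤ 17.
With {P1} the worst case is 18.
With {P2} the worst case is 20.
No size-1 selection achieves below 17.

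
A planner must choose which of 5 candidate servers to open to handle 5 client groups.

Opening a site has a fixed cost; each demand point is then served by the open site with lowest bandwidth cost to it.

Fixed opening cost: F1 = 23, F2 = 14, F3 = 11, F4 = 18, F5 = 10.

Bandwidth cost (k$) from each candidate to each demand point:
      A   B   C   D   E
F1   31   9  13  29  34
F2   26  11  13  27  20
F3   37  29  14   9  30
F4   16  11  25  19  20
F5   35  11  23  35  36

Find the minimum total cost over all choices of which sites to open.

Open {F3, F4}: assign each demand point to its cheapest open site.
  A→F4 16, B→F4 11, C→F3 14, D→F3 9, E→F4 20
  bandwidth cost 70, fixed 29 → total 99.
Compare {F2, F3}: bandwidth cost 79 + fixed 25 = 104.
Compare {F4}: bandwidth cost 91 + fixed 18 = 109.
Compare {F3, F4, F5}: bandwidth cost 70 + fixed 39 = 109.
All other subsets cost ≥ 104. Minimum total cost: 99.

99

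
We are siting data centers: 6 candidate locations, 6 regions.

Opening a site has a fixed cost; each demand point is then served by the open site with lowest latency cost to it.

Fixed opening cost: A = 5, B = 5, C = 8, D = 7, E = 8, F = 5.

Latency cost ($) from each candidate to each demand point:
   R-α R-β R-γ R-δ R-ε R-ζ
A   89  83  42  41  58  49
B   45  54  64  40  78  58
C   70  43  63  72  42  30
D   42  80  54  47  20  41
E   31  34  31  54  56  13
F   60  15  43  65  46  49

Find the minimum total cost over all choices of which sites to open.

Open {B, D, E, F}: assign each demand point to its cheapest open site.
  R-α→E 31, R-β→F 15, R-γ→E 31, R-δ→B 40, R-ε→D 20, R-ζ→E 13
  latency cost 150, fixed 25 → total 175.
Compare {A, D, E, F}: latency cost 151 + fixed 25 = 176.
Compare {D, E, F}: latency cost 157 + fixed 20 = 177.
Compare {A, B, D, E, F}: latency cost 150 + fixed 30 = 180.
All other subsets cost ≥ 176. Minimum total cost: 175.

175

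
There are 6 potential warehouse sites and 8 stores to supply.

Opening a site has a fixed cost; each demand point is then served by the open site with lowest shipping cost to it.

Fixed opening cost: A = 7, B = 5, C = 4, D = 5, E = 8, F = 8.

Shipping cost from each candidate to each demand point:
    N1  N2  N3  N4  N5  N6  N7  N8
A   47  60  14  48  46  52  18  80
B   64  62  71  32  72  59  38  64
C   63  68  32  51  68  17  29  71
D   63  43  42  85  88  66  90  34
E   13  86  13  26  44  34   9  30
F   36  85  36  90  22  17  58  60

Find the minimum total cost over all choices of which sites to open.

194

Open {D, E, F}: assign each demand point to its cheapest open site.
  N1→E 13, N2→D 43, N3→E 13, N4→E 26, N5→F 22, N6→F 17, N7→E 9, N8→E 30
  shipping cost 173, fixed 21 → total 194.
Compare {C, D, E, F}: shipping cost 173 + fixed 25 = 198.
Compare {B, D, E, F}: shipping cost 173 + fixed 26 = 199.
Compare {A, D, E, F}: shipping cost 173 + fixed 28 = 201.
All other subsets cost ≥ 198. Minimum total cost: 194.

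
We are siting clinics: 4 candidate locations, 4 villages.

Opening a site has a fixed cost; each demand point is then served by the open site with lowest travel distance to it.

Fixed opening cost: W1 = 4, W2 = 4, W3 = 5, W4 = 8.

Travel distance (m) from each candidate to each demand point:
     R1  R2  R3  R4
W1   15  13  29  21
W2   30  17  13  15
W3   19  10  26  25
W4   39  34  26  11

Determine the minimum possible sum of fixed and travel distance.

64

Open {W1, W2}: assign each demand point to its cheapest open site.
  R1→W1 15, R2→W1 13, R3→W2 13, R4→W2 15
  travel distance 56, fixed 8 → total 64.
Compare {W2, W3}: travel distance 57 + fixed 9 = 66.
Compare {W1, W2, W3}: travel distance 53 + fixed 13 = 66.
Compare {W1, W2, W4}: travel distance 52 + fixed 16 = 68.
All other subsets cost ≥ 66. Minimum total cost: 64.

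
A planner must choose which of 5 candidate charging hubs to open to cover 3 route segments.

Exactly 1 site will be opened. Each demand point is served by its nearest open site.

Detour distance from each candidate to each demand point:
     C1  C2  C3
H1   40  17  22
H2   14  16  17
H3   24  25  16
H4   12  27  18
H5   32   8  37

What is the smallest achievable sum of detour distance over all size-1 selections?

Open {H2}.
  C1→H2 14, C2→H2 16, C3→H2 17  ⇒ total 47.
Compare {H4}: total 57.
Compare {H3}: total 65.
No size-1 selection does better; minimum is 47.

47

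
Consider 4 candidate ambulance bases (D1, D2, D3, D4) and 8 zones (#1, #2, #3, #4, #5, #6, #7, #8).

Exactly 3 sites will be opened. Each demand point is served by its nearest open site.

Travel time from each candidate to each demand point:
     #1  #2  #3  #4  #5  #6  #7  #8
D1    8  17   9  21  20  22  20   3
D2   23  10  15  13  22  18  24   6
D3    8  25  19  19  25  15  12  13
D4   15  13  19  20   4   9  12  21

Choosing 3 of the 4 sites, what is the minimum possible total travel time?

Open {D1, D2, D4}.
  #1→D1 8, #2→D2 10, #3→D1 9, #4→D2 13, #5→D4 4, #6→D4 9, #7→D4 12, #8→D1 3  ⇒ total 68.
Compare {D1, D3, D4}: total 77.
Compare {D2, D3, D4}: total 77.
No size-3 selection does better; minimum is 68.

68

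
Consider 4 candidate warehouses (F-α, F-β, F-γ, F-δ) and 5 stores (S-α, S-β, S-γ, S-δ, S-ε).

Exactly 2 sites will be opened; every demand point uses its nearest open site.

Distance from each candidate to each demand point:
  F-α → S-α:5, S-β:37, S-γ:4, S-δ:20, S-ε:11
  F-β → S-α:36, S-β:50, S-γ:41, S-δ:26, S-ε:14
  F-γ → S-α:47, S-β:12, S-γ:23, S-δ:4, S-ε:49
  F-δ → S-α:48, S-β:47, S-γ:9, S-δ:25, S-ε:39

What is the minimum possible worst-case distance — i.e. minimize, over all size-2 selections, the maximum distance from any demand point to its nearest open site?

12

Open {F-α, F-γ}.
  Farthest demand point is S-β at distance 12 (to F-γ); all others are ≤ 12.
With {F-β, F-γ} the worst case is 36.
With {F-α, F-β} the worst case is 37.
No size-2 selection achieves below 12.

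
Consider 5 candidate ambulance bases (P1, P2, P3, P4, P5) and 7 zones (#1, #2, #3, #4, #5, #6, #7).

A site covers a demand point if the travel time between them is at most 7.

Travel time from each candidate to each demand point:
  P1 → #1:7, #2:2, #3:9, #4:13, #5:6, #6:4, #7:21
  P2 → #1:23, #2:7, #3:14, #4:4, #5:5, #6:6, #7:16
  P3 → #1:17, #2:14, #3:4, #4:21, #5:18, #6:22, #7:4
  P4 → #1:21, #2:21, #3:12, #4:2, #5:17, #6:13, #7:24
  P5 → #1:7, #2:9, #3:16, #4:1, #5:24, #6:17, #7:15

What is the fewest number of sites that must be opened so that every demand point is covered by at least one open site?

3

Coverage sets (demand points within 7 of each site):
  P1: {#1, #2, #5, #6}
  P2: {#2, #4, #5, #6}
  P3: {#3, #7}
  P4: {#4}
  P5: {#1, #4}
No 2 sites suffice: every size-2 union leaves at least one demand point uncovered.
But {P1, P2, P3} covers everything, so the minimum is 3.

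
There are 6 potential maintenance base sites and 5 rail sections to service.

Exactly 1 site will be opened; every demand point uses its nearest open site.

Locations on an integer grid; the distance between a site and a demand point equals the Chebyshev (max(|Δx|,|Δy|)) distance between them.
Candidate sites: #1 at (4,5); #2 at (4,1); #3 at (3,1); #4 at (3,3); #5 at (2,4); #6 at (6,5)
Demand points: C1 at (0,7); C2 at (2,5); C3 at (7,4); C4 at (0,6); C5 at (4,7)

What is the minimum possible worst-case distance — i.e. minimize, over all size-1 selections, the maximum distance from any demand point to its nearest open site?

Open {#1}.
  Farthest demand point is C1 at distance 4 (to #1); all others are ≤ 4.
With {#4} the worst case is 4.
With {#5} the worst case is 5.
No size-1 selection achieves below 4.

4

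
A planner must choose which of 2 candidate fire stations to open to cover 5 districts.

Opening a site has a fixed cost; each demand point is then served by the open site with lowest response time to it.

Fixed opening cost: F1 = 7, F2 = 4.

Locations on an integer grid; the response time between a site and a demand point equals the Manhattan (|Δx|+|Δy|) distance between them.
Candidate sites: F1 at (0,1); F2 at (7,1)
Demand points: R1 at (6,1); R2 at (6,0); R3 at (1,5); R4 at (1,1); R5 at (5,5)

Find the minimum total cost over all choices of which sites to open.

26

Open {F1, F2}: assign each demand point to its cheapest open site.
  R1→F2 1, R2→F2 2, R3→F1 5, R4→F1 1, R5→F2 6
  response time 15, fixed 11 → total 26.
Compare {F2}: response time 25 + fixed 4 = 29.
Compare {F1}: response time 28 + fixed 7 = 35.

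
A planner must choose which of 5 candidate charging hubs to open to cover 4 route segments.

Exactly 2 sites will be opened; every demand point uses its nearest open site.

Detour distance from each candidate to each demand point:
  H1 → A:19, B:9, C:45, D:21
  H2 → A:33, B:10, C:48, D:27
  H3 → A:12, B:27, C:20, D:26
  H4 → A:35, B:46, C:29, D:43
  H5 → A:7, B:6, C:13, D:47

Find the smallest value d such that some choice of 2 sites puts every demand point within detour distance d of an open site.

Open {H1, H3}.
  Farthest demand point is D at detour distance 21 (to H1); all others are ≤ 21.
With {H1, H5} the worst case is 21.
With {H2, H3} the worst case is 26.
No size-2 selection achieves below 21.

21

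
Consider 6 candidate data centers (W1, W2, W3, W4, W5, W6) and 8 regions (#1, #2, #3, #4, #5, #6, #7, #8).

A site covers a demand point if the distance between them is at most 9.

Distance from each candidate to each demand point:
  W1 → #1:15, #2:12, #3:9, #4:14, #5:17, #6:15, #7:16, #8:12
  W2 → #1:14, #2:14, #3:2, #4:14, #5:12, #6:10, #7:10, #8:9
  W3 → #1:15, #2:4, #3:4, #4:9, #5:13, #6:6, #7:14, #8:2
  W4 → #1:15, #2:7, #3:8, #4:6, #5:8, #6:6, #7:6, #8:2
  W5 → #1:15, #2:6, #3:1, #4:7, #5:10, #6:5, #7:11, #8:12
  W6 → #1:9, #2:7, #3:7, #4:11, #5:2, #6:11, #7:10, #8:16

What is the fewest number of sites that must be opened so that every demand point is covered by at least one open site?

Coverage sets (demand points within 9 of each site):
  W1: {#3}
  W2: {#3, #8}
  W3: {#2, #3, #4, #6, #8}
  W4: {#2, #3, #4, #5, #6, #7, #8}
  W5: {#2, #3, #4, #6}
  W6: {#1, #2, #3, #5}
No single site covers all 8 demand points.
But {W4, W6} covers everything, so the minimum is 2.

2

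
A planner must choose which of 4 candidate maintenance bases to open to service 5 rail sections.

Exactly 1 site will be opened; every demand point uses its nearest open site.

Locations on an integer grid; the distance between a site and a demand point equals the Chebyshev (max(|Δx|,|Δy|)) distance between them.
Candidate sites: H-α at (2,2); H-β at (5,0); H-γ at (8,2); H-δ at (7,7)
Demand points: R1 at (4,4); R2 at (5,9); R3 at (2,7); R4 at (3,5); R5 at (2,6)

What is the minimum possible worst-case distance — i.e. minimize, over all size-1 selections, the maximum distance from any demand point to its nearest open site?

5

Open {H-δ}.
  Farthest demand point is R3 at distance 5 (to H-δ); all others are ≤ 5.
With {H-α} the worst case is 7.
With {H-γ} the worst case is 7.
No size-1 selection achieves below 5.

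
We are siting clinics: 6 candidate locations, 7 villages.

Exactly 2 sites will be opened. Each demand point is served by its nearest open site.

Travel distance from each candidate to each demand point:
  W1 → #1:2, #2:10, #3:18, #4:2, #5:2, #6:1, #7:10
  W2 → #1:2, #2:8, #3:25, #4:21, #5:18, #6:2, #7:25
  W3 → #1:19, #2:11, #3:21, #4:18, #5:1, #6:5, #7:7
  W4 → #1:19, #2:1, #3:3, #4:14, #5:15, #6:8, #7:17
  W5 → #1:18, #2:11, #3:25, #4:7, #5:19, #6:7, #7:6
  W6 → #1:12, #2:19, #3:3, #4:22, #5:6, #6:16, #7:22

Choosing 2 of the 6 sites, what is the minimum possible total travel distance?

Open {W1, W4}.
  #1→W1 2, #2→W4 1, #3→W4 3, #4→W1 2, #5→W1 2, #6→W1 1, #7→W1 10  ⇒ total 21.
Compare {W1, W6}: total 30.
Compare {W1, W3}: total 41.
No size-2 selection does better; minimum is 21.

21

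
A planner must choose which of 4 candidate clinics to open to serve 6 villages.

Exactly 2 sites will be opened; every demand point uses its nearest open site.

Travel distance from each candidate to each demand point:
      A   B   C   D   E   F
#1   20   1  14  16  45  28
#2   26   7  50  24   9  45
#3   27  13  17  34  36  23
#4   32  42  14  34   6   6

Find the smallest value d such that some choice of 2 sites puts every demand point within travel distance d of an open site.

Open {#1, #4}.
  Farthest demand point is A at travel distance 20 (to #1); all others are ≤ 20.
With {#2, #3} the worst case is 26.
With {#2, #4} the worst case is 26.
No size-2 selection achieves below 20.

20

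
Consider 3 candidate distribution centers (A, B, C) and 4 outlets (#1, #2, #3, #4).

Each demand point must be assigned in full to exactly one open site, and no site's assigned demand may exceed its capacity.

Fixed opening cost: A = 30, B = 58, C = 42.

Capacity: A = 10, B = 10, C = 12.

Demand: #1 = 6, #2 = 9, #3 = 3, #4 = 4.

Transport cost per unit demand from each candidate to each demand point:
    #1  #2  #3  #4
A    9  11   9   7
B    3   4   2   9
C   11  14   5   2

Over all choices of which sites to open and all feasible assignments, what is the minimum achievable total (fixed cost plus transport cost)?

Open {A, B, C}; cheapest assignment that respects the capacities:
  A (cap 10, load 6): #1 — cost 6×9 = 54
  B (cap 10, load 9): #2 — cost 9×4 = 36
  C (cap 12, load 7): #3, #4 — cost 3×5 + 4×2 = 23
  Shipping 113, fixed 130 → total 243.
  Any other capacity-feasible assignment to {A, B, C} ships for at least 113.
Compare {A, C}: its best feasible assignment gives total 295.
Compare {B, C}: its best feasible assignment gives total 295.
Every other set of open sites that can feasibly serve all demand totals ≥ 295 even under its best assignment. Minimum: 243.

243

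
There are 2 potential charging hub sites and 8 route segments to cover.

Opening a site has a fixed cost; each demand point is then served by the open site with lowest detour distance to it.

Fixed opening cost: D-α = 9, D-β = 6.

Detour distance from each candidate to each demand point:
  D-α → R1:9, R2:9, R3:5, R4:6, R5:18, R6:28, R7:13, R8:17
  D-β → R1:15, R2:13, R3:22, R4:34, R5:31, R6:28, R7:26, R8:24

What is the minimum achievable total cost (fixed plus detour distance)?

114

Open {D-α}: assign each demand point to its cheapest open site.
  R1→D-α 9, R2→D-α 9, R3→D-α 5, R4→D-α 6, R5→D-α 18, R6→D-α 28, R7→D-α 13, R8→D-α 17
  detour distance 105, fixed 9 → total 114.
Compare {D-α, D-β}: detour distance 105 + fixed 15 = 120.
Compare {D-β}: detour distance 193 + fixed 6 = 199.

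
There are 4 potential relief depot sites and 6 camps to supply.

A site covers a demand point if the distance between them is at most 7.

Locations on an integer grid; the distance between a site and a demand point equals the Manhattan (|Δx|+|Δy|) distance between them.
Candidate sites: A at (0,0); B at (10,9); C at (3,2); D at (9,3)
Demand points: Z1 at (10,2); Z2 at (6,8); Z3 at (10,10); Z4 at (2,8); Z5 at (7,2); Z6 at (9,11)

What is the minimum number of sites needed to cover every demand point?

Coverage sets (demand points within 7 of each site):
  A: {}
  B: {Z1, Z2, Z3, Z6}
  C: {Z1, Z4, Z5}
  D: {Z1, Z5}
No single site covers all 6 demand points.
But {B, C} covers everything, so the minimum is 2.

2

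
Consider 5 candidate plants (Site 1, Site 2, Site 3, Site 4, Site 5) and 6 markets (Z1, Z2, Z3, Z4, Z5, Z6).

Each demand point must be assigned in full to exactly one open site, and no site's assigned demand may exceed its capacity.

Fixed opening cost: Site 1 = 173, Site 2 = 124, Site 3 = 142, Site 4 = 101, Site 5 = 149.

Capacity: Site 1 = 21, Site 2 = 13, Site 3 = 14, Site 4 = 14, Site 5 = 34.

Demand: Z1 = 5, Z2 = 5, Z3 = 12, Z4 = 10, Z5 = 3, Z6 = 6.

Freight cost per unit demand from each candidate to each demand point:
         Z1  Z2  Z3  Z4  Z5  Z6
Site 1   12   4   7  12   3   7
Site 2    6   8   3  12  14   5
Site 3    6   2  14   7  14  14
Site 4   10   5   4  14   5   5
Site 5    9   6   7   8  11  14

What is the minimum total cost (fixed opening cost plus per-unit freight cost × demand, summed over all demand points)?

529

Open {Site 4, Site 5}; cheapest assignment that respects the capacities:
  Site 4 (cap 14, load 14): Z2, Z5, Z6 — cost 5×5 + 3×5 + 6×5 = 70
  Site 5 (cap 34, load 27): Z1, Z3, Z4 — cost 5×9 + 12×7 + 10×8 = 209
  Shipping 279, fixed 250 → total 529.
  Any other capacity-feasible assignment to {Site 4, Site 5} ships for at least 279.
Compare {Site 2, Site 5}: its best feasible assignment gives total 560.
Compare {Site 1, Site 5}: its best feasible assignment gives total 602.
Every other set of open sites that can feasibly serve all demand totals ≥ 560 even under its best assignment. Minimum: 529.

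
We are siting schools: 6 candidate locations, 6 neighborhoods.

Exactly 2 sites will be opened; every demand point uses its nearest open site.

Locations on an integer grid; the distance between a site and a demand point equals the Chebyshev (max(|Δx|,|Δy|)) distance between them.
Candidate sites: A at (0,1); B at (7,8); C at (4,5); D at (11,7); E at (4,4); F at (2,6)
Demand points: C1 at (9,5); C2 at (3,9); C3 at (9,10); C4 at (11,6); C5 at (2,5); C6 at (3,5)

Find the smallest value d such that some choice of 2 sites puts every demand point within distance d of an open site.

3

Open {D, F}.
  Farthest demand point is C2 at distance 3 (to F); all others are ≤ 3.
With {A, B} the worst case is 4.
With {B, C} the worst case is 4.
No size-2 selection achieves below 3.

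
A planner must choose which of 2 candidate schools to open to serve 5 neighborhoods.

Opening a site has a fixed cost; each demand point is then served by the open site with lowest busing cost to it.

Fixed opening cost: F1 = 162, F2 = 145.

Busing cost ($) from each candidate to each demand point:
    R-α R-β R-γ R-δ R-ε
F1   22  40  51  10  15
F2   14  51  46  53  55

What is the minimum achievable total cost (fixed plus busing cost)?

300

Open {F1}: assign each demand point to its cheapest open site.
  R-α→F1 22, R-β→F1 40, R-γ→F1 51, R-δ→F1 10, R-ε→F1 15
  busing cost 138, fixed 162 → total 300.
Compare {F2}: busing cost 219 + fixed 145 = 364.
Compare {F1, F2}: busing cost 125 + fixed 307 = 432.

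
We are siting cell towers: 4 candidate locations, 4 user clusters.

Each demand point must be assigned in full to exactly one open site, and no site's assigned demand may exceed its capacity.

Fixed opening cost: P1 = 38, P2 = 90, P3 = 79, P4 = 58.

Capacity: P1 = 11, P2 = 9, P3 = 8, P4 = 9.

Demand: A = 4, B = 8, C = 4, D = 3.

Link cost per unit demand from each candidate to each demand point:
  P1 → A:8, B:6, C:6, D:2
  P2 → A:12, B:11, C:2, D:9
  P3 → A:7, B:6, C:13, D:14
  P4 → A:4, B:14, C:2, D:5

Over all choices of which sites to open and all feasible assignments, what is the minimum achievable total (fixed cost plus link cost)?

Open {P1, P4}; cheapest assignment that respects the capacities:
  P1 (cap 11, load 11): B, D — cost 8×6 + 3×2 = 54
  P4 (cap 9, load 8): A, C — cost 4×4 + 4×2 = 24
  Shipping 78, fixed 96 → total 174.
  Any other capacity-feasible assignment to {P1, P4} ships for at least 78.
Compare {P1, P3}: its best feasible assignment gives total 227.
Compare {P1, P2}: its best feasible assignment gives total 238.
Every other set of open sites that can feasibly serve all demand totals ≥ 227 even under its best assignment. Minimum: 174.

174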